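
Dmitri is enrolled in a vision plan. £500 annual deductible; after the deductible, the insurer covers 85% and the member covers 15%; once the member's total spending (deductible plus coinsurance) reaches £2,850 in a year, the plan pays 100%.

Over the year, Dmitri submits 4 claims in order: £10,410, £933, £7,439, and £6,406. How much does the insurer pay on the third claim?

£6,715.45

Claim 1 (£10,410): £500 finishes the deductible; £9,910 goes to coinsurance; 15% of £9,910 = £1,486.50. Cost to member: £1,986.50. OOP to date £1,986.50. Insurer: £10,410 − £1,986.50 = £8,423.50.
Claim 2 (£933): deductible met; 15% of £933 = £139.95. Member owes £139.95 (running OOP £2,126.45). Plan pays £933 − £139.95 = £793.05.
Claim 3 (£7,439): 15% coinsurance on £7,439 = £1,115.85. OOP would hit £3,242.30 > £2,850, so the cap limits the member to £2,850 − £2,126.45 = £723.55. Plan pays £7,439 − £723.55 = £6,715.45.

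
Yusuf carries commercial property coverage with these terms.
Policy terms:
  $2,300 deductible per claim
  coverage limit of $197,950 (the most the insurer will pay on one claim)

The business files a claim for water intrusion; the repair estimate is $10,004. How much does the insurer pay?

$7,704

Subtract the deductible: $10,004 − $2,300 = $7,704.
That's under the $197,950 cap, so the insurer reimburses the full $7,704.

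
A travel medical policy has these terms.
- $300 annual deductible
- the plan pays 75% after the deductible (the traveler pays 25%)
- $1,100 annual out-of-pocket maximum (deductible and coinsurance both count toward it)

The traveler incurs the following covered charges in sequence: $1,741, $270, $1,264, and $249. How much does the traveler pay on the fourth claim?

$56.25

Claim 1 ($1,741): $300 to deductible, leaving $1,441; coinsurance $1,441 × 25% = $360.25. Cost to traveler: $660.25. OOP to date $660.25.
Claim 2 ($270): 25% coinsurance on $270 = $67.50. Traveler owes $67.50 (running OOP $727.75).
Claim 3 ($1,264): 25% coinsurance on $1,264 = $316. Traveler owes $316 (running OOP $1,043.75).
Claim 4 ($249): deductible already satisfied, so traveler's share is 25% × $249 = $62.25. That would push OOP to $1,106, over the $1,100 cap, so traveler pays $1,100 − $1,043.75 = $56.25.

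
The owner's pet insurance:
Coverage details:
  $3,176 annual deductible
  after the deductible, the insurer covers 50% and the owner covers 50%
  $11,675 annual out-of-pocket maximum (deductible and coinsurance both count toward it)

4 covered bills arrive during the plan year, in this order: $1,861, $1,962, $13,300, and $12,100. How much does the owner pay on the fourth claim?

Claim 1 ($1,861): all of it applies to the deductible. Owner owes $1,861 (running OOP $1,861).
Claim 2 ($1,962): deductible takes $1,315, $647 remains; owner's 50% is $323.50. Cost to owner: $1,638.50. OOP to date $3,499.50.
Claim 3 ($13,300): 50% coinsurance on $13,300 = $6,650. Owner pays $6,650; OOP now $10,149.50.
Claim 4 ($12,100): 50% coinsurance on $12,100 = $6,050. That would push OOP to $16,199.50, over the $11,675 cap, so owner pays $11,675 − $10,149.50 = $1,525.50.

$1,525.50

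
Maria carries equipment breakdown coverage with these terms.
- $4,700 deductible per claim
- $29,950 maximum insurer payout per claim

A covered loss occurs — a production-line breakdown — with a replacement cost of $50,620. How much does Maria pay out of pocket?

After the deductible, $50,620 − $4,700 = $45,920 remains.
The $29,950 per-incident cap binds; insurer pays $29,950.
Business owner's share is the uncovered remainder: $50,620 − $29,950 = $20,670.

$20,670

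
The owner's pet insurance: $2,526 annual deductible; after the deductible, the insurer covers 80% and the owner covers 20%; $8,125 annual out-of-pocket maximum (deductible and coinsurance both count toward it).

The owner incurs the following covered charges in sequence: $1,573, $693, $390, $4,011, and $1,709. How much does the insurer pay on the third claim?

Claim 1 ($1,573): all of it applies to the deductible. Owner pays $1,573; OOP now $1,573. Plan pays $1,573 − $1,573 = $0.
Claim 2 ($693): entire amount goes to the deductible. Owner pays $693; OOP now $2,266. Insurer: $693 − $693 = $0.
Claim 3 ($390): deductible takes $260, $130 remains; 20% of $130 = $26. Cost to owner: $286. OOP to date $2,552. Plan pays $390 − $286 = $104.

$104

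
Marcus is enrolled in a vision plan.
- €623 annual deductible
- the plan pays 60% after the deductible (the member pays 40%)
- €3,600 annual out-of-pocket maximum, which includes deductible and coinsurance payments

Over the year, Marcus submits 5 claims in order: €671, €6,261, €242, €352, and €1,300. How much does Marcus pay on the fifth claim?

Bill 1, €671: €623 finishes the deductible; €48 goes to coinsurance; member's 40% is €19.20. Member owes €642.20 (running OOP €642.20).
Bill 2, €6,261: 40% coinsurance on €6,261 = €2,504.40. Cost to member: €2,504.40. OOP to date €3,146.60.
Bill 3, €242: deductible met; 40% of €242 = €96.80. Cost to member: €96.80. OOP to date €3,243.40.
Bill 4, €352: deductible met; 40% of €352 = €140.80. Member pays €140.80; OOP now €3,384.20.
Bill 5, €1,300: deductible met; 40% of €1,300 = €520. OOP would hit €3,904.20 > €3,600, so the cap limits the member to €3,600 − €3,384.20 = €215.80.

€215.80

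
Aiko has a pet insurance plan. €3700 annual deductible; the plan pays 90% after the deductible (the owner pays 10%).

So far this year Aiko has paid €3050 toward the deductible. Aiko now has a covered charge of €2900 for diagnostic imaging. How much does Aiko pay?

€875

Deductible still to meet: €3700 − €3050 = €650.
That leaves €2900 − €650 = €2250 for coinsurance.
Coinsurance: €2250 × 10% = €225.
So the owner owes €650 + €225 = €875.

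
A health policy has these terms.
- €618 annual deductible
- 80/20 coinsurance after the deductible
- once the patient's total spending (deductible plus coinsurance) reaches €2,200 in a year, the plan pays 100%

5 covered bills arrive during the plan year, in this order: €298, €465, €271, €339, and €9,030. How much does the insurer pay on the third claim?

€216.80

Claim 1 (€298): fully absorbed by the deductible. Patient pays €298; OOP now €298. Plan pays €298 − €298 = €0.
Claim 2 (€465): deductible takes €320, €145 remains; patient's 20% is €29. Cost to patient: €349. OOP to date €647. Insurer: €465 − €349 = €116.
Claim 3 (€271): deductible met; 20% of €271 = €54.20. Patient owes €54.20 (running OOP €701.20). Insurer: €271 − €54.20 = €216.80.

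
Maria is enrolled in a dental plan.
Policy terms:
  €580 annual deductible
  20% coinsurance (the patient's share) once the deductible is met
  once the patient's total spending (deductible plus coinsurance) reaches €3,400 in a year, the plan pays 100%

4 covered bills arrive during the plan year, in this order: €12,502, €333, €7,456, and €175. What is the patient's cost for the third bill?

#1 (€12,502): deductible takes €580, €11,922 remains; coinsurance €11,922 × 20% = €2,384.40. Cost to patient: €2,964.40. OOP to date €2,964.40.
#2 (€333): deductible already satisfied, so patient's share is 20% × €333 = €66.60. Patient pays €66.60; OOP now €3,031.
#3 (€7,456): deductible met; 20% of €7,456 = €1,491.20. Adding that to €3,031 gives €4,522.20, past the €3,400 cap; patient pays only €3,400 − €3,031 = €369.

€369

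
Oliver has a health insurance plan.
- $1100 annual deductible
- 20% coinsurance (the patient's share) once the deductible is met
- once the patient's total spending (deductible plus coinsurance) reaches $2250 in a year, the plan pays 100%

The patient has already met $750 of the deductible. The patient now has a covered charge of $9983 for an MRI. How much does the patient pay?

Deductible still to meet: $1100 − $750 = $350.
The remaining $9633 (= $9983 − $350) moves to coinsurance.
20% of $9633 = $1926.60 falls to the patient.
That puts the patient's cost at $350 + $1926.60 = $2276.60 before any cap.
That would bring total out-of-pocket to $3026.60, past the $2250 cap. The patient is capped at $2250 − $750 = $1500 on this claim.

$1500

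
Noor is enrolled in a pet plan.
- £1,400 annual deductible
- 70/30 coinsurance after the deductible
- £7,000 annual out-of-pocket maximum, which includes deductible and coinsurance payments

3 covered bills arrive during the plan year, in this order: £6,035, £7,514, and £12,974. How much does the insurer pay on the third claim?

#1 (£6,035): £1,400 finishes the deductible; £4,635 goes to coinsurance; coinsurance £4,635 × 30% = £1,390.50. Owner owes £2,790.50 (running OOP £2,790.50). Plan pays £6,035 − £2,790.50 = £3,244.50.
#2 (£7,514): deductible already satisfied, so owner's share is 30% × £7,514 = £2,254.20. Cost to owner: £2,254.20. OOP to date £5,044.70. Plan pays £7,514 − £2,254.20 = £5,259.80.
#3 (£12,974): deductible met; 30% of £12,974 = £3,892.20. OOP would hit £8,936.90 > £7,000, so the cap limits the owner to £7,000 − £5,044.70 = £1,955.30. Insurer: £12,974 − £1,955.30 = £11,018.70.

£11,018.70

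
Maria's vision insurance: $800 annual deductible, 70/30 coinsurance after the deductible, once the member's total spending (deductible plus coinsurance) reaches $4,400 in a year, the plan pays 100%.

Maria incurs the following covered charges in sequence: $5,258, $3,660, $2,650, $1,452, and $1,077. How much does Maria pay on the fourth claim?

$369.60

#1 ($5,258): $800 finishes the deductible; $4,458 goes to coinsurance; coinsurance $4,458 × 30% = $1,337.40. Member owes $2,137.40 (running OOP $2,137.40).
#2 ($3,660): deductible met; 30% of $3,660 = $1,098. Member owes $1,098 (running OOP $3,235.40).
#3 ($2,650): 30% coinsurance on $2,650 = $795. Member owes $795 (running OOP $4,030.40).
#4 ($1,452): deductible met; 30% of $1,452 = $435.60. OOP would hit $4,466 > $4,400, so the cap limits the member to $4,400 − $4,030.40 = $369.60.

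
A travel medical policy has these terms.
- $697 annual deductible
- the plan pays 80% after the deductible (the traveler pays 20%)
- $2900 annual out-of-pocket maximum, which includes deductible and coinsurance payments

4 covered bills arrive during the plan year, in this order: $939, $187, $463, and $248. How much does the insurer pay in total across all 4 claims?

$912

#1 ($939): $697 finishes the deductible; $242 goes to coinsurance; traveler's 20% is $48.40. Traveler owes $745.40 (running OOP $745.40). Insurer: $939 − $745.40 = $193.60.
#2 ($187): deductible met; 20% of $187 = $37.40. Traveler pays $37.40; OOP now $782.80. Insurer: $187 − $37.40 = $149.60.
#3 ($463): deductible already satisfied, so traveler's share is 20% × $463 = $92.60. Cost to traveler: $92.60. OOP to date $875.40. Insurer: $463 − $92.60 = $370.40.
#4 ($248): 20% coinsurance on $248 = $49.60. Traveler pays $49.60; OOP now $925. Insurer: $248 − $49.60 = $198.40.
Insurer total = bills − traveler's total = $1837 − $925 = $912.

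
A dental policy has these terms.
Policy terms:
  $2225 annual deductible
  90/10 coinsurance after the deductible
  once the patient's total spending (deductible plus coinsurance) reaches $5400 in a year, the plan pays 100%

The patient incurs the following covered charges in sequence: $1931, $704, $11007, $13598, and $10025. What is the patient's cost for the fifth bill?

$673.50

Bill 1, $1931: entire amount goes to the deductible. Patient pays $1931; OOP now $1931.
Bill 2, $704: $294 finishes the deductible; $410 goes to coinsurance; patient's 10% is $41. Patient pays $335; OOP now $2266.
Bill 3, $11007: deductible met; 10% of $11007 = $1100.70. Cost to patient: $1100.70. OOP to date $3366.70.
Bill 4, $13598: deductible met; 10% of $13598 = $1359.80. Patient pays $1359.80; OOP now $4726.50.
Bill 5, $10025: 10% coinsurance on $10025 = $1002.50. Adding that to $4726.50 gives $5729, past the $5400 cap; patient pays only $5400 − $4726.50 = $673.50.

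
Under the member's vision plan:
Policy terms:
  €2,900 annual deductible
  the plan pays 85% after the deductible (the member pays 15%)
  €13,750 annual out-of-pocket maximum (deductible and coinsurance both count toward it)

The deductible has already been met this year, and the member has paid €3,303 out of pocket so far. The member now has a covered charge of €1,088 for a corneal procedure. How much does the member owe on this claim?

€163.20

With the deductible met, the entire €1,088 is subject to coinsurance.
Coinsurance: €1,088 × 15% = €163.20.
Cumulative spending €3,303 + €163.20 = €3,466.20 stays under the €13,750 maximum.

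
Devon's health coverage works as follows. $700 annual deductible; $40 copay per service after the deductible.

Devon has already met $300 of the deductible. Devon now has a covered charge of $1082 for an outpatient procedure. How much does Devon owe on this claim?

$300 of the $700 deductible is already met, leaving $400.
That leaves $1082 − $400 = $682 for the copay.
Copay on this service: $40.
That puts the patient's cost at $400 + $40 = $440.

$440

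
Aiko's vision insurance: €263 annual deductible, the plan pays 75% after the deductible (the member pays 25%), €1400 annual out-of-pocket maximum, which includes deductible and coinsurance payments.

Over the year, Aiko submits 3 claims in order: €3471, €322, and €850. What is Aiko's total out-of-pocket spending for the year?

€1358

#1 (€3471): €263 finishes the deductible; €3208 goes to coinsurance; member's 25% is €802. Member owes €1065 (running OOP €1065).
#2 (€322): 25% coinsurance on €322 = €80.50. Member pays €80.50; OOP now €1145.50.
#3 (€850): deductible met; 25% of €850 = €212.50. Member owes €212.50 (running OOP €1358).
Summing the member's payments: €1065 + €80.50 + €212.50 = €1358.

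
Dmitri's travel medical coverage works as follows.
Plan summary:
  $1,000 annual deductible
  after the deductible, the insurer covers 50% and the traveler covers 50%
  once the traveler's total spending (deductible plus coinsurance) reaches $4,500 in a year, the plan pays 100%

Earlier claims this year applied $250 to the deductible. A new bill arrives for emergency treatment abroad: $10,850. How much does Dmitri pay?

Deductible still to meet: $1,000 − $250 = $750.
After the $750 deductible portion, $10,850 − $750 = $10,100 is subject to coinsurance.
Traveler's 50% share of $10,100 is $5,050.
So the traveler owes $750 + $5,050 = $5,800 before any cap.
Year-to-date out-of-pocket would reach $250 + $5,800 = $6,050, above the $4,500 maximum, so the traveler pays only $4,500 − $250 = $4,250.

$4,250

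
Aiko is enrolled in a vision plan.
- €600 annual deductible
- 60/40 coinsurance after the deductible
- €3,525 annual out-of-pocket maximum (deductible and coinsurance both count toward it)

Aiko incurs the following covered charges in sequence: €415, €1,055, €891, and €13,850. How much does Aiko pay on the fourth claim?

€2,220.60

#1 (€415): fully absorbed by the deductible. Member owes €415 (running OOP €415).
#2 (€1,055): deductible takes €185, €870 remains; coinsurance €870 × 40% = €348. Cost to member: €533. OOP to date €948.
#3 (€891): deductible met; 40% of €891 = €356.40. Cost to member: €356.40. OOP to date €1,304.40.
#4 (€13,850): deductible already satisfied, so member's share is 40% × €13,850 = €5,540. That would push OOP to €6,844.40, over the €3,525 cap, so member pays €3,525 − €1,304.40 = €2,220.60.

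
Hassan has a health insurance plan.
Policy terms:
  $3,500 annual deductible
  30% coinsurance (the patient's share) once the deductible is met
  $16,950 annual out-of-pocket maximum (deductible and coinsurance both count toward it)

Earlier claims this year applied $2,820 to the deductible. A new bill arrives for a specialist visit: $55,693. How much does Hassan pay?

$14,130

$2,820 of the $3,500 deductible is already met, leaving $680.
That leaves $55,693 − $680 = $55,013 for coinsurance.
Coinsurance: $55,013 × 30% = $16,503.90.
So the patient owes $680 + $16,503.90 = $17,183.90 before any cap.
That would bring total out-of-pocket to $20,003.90, past the $16,950 cap. The patient is capped at $16,950 − $2,820 = $14,130 on this claim.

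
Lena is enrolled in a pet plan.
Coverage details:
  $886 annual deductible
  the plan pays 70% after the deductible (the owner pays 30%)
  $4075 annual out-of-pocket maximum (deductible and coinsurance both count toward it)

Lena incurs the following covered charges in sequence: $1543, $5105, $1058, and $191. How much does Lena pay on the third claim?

$317.40

Claim 1 ($1543): deductible takes $886, $657 remains; 30% of $657 = $197.10. Owner pays $1083.10; OOP now $1083.10.
Claim 2 ($5105): deductible already satisfied, so owner's share is 30% × $5105 = $1531.50. Owner owes $1531.50 (running OOP $2614.60).
Claim 3 ($1058): 30% coinsurance on $1058 = $317.40. Owner owes $317.40 (running OOP $2932).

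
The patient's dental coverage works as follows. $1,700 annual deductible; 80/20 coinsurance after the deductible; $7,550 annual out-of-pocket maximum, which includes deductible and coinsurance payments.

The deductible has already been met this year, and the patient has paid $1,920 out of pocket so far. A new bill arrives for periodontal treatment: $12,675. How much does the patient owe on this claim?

With the deductible met, the entire $12,675 is subject to coinsurance.
Coinsurance: $12,675 × 20% = $2,535.
Cumulative spending $1,920 + $2,535 = $4,455 stays under the $7,550 maximum.

$2,535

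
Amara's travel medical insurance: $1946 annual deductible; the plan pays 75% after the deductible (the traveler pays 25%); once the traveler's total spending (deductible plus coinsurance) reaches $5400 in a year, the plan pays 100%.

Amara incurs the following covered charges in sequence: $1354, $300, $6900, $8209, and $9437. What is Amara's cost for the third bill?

Bill 1, $1354: entire amount goes to the deductible. Cost to traveler: $1354. OOP to date $1354.
Bill 2, $300: entire amount goes to the deductible. Traveler owes $300 (running OOP $1654).
Bill 3, $6900: deductible takes $292, $6608 remains; traveler's 25% is $1652. Traveler owes $1944 (running OOP $3598).

$1944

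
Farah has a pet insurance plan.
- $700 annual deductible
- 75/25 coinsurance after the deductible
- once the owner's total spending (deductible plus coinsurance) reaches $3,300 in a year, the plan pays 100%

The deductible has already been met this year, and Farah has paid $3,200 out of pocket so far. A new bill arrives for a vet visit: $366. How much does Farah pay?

With the deductible met, the entire $366 is subject to coinsurance.
Coinsurance: $366 × 25% = $91.50.
Year-to-date out-of-pocket becomes $3,200 + $91.50 = $3,291.50, still under the $3,300 maximum, so no cap applies.

$91.50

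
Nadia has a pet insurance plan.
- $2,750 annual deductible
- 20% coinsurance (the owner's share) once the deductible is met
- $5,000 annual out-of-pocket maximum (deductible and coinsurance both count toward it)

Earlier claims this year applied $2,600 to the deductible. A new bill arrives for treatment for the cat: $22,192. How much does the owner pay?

Remaining deductible: $2,750 − $2,600 = $150.
After the $150 deductible portion, $22,192 − $150 = $22,042 is subject to coinsurance.
Coinsurance: $22,042 × 20% = $4,408.40.
Owner responsibility before any cap: $150 + $4,408.40 = $4,558.40.
That would bring total out-of-pocket to $7,158.40, past the $5,000 cap. The owner is capped at $5,000 − $2,600 = $2,400 on this claim.

$2,400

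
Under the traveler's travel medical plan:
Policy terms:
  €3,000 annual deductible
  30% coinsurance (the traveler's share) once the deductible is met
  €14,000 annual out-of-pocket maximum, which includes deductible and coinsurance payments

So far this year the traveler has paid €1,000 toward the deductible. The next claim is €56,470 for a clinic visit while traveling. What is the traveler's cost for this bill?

€13,000

Deductible still to meet: €3,000 − €1,000 = €2,000.
That leaves €56,470 − €2,000 = €54,470 for coinsurance.
30% of €54,470 = €16,341 falls to the traveler.
Traveler responsibility before any cap: €2,000 + €16,341 = €18,341.
Year-to-date out-of-pocket would reach €1,000 + €18,341 = €19,341, above the €14,000 maximum, so the traveler pays only €14,000 − €1,000 = €13,000.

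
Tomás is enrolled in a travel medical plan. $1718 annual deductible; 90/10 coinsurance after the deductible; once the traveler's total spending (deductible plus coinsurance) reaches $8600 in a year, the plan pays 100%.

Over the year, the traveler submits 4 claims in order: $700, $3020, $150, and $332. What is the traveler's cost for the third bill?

$15

Bill 1, $700: entire amount goes to the deductible. Traveler owes $700 (running OOP $700).
Bill 2, $3020: $1018 to deductible, leaving $2002; 10% of $2002 = $200.20. Traveler owes $1218.20 (running OOP $1918.20).
Bill 3, $150: deductible already satisfied, so traveler's share is 10% × $150 = $15. Cost to traveler: $15. OOP to date $1933.20.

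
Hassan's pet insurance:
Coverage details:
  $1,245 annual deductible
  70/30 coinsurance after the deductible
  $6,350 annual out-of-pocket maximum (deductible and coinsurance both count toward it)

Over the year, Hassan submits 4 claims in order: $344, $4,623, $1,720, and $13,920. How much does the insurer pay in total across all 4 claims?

Claim 1 — $344: entire amount goes to the deductible. Owner owes $344 (running OOP $344). Insurer: $344 − $344 = $0.
Claim 2 — $4,623: $901 to deductible, leaving $3,722; owner's 30% is $1,116.60. Owner owes $2,017.60 (running OOP $2,361.60). Insurer: $4,623 − $2,017.60 = $2,605.40.
Claim 3 — $1,720: 30% coinsurance on $1,720 = $516. Owner pays $516; OOP now $2,877.60. Plan pays $1,720 − $516 = $1,204.
Claim 4 — $13,920: deductible already satisfied, so owner's share is 30% × $13,920 = $4,176. That would push OOP to $7,053.60, over the $6,350 cap, so owner pays $6,350 − $2,877.60 = $3,472.40. Insurer: $13,920 − $3,472.40 = $10,447.60.
Insurer total: $0 + $2,605.40 + $1,204 + $10,447.60 = $14,257.

$14,257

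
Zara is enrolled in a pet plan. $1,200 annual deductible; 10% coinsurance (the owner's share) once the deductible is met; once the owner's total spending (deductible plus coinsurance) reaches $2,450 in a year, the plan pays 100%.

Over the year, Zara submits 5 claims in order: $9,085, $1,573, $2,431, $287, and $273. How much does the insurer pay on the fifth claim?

$245.70

#1 ($9,085): $1,200 to deductible, leaving $7,885; owner's 10% is $788.50. Owner owes $1,988.50 (running OOP $1,988.50). Plan pays $9,085 − $1,988.50 = $7,096.50.
#2 ($1,573): deductible met; 10% of $1,573 = $157.30. Owner pays $157.30; OOP now $2,145.80. Insurer: $1,573 − $157.30 = $1,415.70.
#3 ($2,431): deductible already satisfied, so owner's share is 10% × $2,431 = $243.10. Owner owes $243.10 (running OOP $2,388.90). Plan pays $2,431 − $243.10 = $2,187.90.
#4 ($287): deductible already satisfied, so owner's share is 10% × $287 = $28.70. Cost to owner: $28.70. OOP to date $2,417.60. Insurer: $287 − $28.70 = $258.30.
#5 ($273): deductible already satisfied, so owner's share is 10% × $273 = $27.30. Cost to owner: $27.30. OOP to date $2,444.90. Insurer: $273 − $27.30 = $245.70.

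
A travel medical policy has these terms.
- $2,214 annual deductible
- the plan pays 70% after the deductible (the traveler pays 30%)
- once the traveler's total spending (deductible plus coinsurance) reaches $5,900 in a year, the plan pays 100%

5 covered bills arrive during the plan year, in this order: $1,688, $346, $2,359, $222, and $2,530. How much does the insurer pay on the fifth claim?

#1 ($1,688): fully absorbed by the deductible. Traveler pays $1,688; OOP now $1,688. Insurer: $1,688 − $1,688 = $0.
#2 ($346): fully absorbed by the deductible. Traveler owes $346 (running OOP $2,034). Plan pays $346 − $346 = $0.
#3 ($2,359): $180 to deductible, leaving $2,179; traveler's 30% is $653.70. Traveler owes $833.70 (running OOP $2,867.70). Plan pays $2,359 − $833.70 = $1,525.30.
#4 ($222): deductible already satisfied, so traveler's share is 30% × $222 = $66.60. Cost to traveler: $66.60. OOP to date $2,934.30. Insurer: $222 − $66.60 = $155.40.
#5 ($2,530): deductible already satisfied, so traveler's share is 30% × $2,530 = $759. Traveler owes $759 (running OOP $3,693.30). Insurer: $2,530 − $759 = $1,771.

$1,771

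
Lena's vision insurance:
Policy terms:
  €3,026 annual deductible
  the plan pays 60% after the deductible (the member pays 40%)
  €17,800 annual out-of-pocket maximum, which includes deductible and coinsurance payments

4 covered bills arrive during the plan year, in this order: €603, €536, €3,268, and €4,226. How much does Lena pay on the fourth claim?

Claim 1 — €603: entire amount goes to the deductible. Cost to member: €603. OOP to date €603.
Claim 2 — €536: fully absorbed by the deductible. Member owes €536 (running OOP €1,139).
Claim 3 — €3,268: €1,887 to deductible, leaving €1,381; 40% of €1,381 = €552.40. Member owes €2,439.40 (running OOP €3,578.40).
Claim 4 — €4,226: 40% coinsurance on €4,226 = €1,690.40. Member owes €1,690.40 (running OOP €5,268.80).

€1,690.40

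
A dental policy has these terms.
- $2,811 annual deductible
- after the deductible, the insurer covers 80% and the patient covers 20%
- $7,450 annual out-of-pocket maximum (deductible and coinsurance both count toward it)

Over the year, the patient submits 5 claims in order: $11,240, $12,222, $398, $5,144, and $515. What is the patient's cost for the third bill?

Bill 1, $11,240: $2,811 to deductible, leaving $8,429; patient's 20% is $1,685.80. Patient owes $4,496.80 (running OOP $4,496.80).
Bill 2, $12,222: deductible met; 20% of $12,222 = $2,444.40. Patient owes $2,444.40 (running OOP $6,941.20).
Bill 3, $398: deductible met; 20% of $398 = $79.60. Cost to patient: $79.60. OOP to date $7,020.80.

$79.60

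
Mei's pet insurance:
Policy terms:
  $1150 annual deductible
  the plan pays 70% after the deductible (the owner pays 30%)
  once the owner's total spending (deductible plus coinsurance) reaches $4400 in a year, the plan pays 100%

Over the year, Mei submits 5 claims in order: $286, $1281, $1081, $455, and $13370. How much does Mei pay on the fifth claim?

$2664.10

Bill 1, $286: all of it applies to the deductible. Owner pays $286; OOP now $286.
Bill 2, $1281: $864 to deductible, leaving $417; coinsurance $417 × 30% = $125.10. Owner owes $989.10 (running OOP $1275.10).
Bill 3, $1081: deductible already satisfied, so owner's share is 30% × $1081 = $324.30. Owner owes $324.30 (running OOP $1599.40).
Bill 4, $455: 30% coinsurance on $455 = $136.50. Cost to owner: $136.50. OOP to date $1735.90.
Bill 5, $13370: deductible already satisfied, so owner's share is 30% × $13370 = $4011. Adding that to $1735.90 gives $5746.90, past the $4400 cap; owner pays only $4400 − $1735.90 = $2664.10.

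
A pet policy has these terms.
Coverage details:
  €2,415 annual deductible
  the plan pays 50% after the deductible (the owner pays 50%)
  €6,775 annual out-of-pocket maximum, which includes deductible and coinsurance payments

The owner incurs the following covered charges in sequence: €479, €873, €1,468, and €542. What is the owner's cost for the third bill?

Claim 1 — €479: all of it applies to the deductible. Cost to owner: €479. OOP to date €479.
Claim 2 — €873: entire amount goes to the deductible. Owner pays €873; OOP now €1,352.
Claim 3 — €1,468: €1,063 finishes the deductible; €405 goes to coinsurance; coinsurance €405 × 50% = €202.50. Owner owes €1,265.50 (running OOP €2,617.50).

€1,265.50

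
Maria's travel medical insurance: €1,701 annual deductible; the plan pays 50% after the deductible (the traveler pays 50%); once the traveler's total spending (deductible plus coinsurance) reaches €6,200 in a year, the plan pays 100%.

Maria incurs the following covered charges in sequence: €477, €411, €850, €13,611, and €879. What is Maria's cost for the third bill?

€831.50

Claim 1 — €477: fully absorbed by the deductible. Traveler pays €477; OOP now €477.
Claim 2 — €411: fully absorbed by the deductible. Cost to traveler: €411. OOP to date €888.
Claim 3 — €850: €813 finishes the deductible; €37 goes to coinsurance; traveler's 50% is €18.50. Traveler owes €831.50 (running OOP €1,719.50).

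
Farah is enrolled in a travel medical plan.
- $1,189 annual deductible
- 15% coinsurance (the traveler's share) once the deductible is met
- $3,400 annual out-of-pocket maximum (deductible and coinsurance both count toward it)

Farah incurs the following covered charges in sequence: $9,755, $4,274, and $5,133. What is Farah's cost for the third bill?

Claim 1 ($9,755): $1,189 to deductible, leaving $8,566; coinsurance $8,566 × 15% = $1,284.90. Traveler owes $2,473.90 (running OOP $2,473.90).
Claim 2 ($4,274): deductible already satisfied, so traveler's share is 15% × $4,274 = $641.10. Traveler pays $641.10; OOP now $3,115.
Claim 3 ($5,133): deductible already satisfied, so traveler's share is 15% × $5,133 = $769.95. That would push OOP to $3,884.95, over the $3,400 cap, so traveler pays $3,400 − $3,115 = $285.

$285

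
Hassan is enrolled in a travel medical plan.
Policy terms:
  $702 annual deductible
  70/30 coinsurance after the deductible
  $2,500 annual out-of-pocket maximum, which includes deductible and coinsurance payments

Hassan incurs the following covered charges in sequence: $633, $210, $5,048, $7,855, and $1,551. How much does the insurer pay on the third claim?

$3,533.60

Claim 1 ($633): all of it applies to the deductible. Cost to traveler: $633. OOP to date $633. Plan pays $633 − $633 = $0.
Claim 2 ($210): $69 finishes the deductible; $141 goes to coinsurance; traveler's 30% is $42.30. Cost to traveler: $111.30. OOP to date $744.30. Plan pays $210 − $111.30 = $98.70.
Claim 3 ($5,048): deductible met; 30% of $5,048 = $1,514.40. Cost to traveler: $1,514.40. OOP to date $2,258.70. Plan pays $5,048 − $1,514.40 = $3,533.60.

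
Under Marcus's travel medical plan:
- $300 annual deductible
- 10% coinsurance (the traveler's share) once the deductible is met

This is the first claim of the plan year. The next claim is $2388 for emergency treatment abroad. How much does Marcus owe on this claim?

$508.80

Nothing has been paid toward the $300 deductible, so the first $300 of this charge is applied there.
After the $300 deductible portion, $2388 − $300 = $2088 is subject to coinsurance.
10% of $2088 = $208.80 falls to the traveler.
That puts the traveler's cost at $300 + $208.80 = $508.80.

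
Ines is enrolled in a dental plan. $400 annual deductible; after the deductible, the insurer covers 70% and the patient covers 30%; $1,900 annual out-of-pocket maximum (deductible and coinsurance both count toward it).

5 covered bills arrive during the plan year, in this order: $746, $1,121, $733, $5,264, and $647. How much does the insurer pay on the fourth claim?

Bill 1, $746: deductible takes $400, $346 remains; coinsurance $346 × 30% = $103.80. Patient owes $503.80 (running OOP $503.80). Insurer: $746 − $503.80 = $242.20.
Bill 2, $1,121: deductible met; 30% of $1,121 = $336.30. Patient pays $336.30; OOP now $840.10. Insurer: $1,121 − $336.30 = $784.70.
Bill 3, $733: deductible met; 30% of $733 = $219.90. Cost to patient: $219.90. OOP to date $1,060. Insurer: $733 − $219.90 = $513.10.
Bill 4, $5,264: 30% coinsurance on $5,264 = $1,579.20. Adding that to $1,060 gives $2,639.20, past the $1,900 cap; patient pays only $1,900 − $1,060 = $840. Plan pays $5,264 − $840 = $4,424.

$4,424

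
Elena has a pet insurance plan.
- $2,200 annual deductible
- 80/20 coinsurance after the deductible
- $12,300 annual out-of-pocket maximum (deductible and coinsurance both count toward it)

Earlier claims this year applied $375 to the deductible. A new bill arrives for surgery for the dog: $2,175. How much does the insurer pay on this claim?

Remaining deductible: $2,200 − $375 = $1,825.
The remaining $350 (= $2,175 − $1,825) moves to coinsurance.
Owner's 20% share of $350 is $70.
That puts the owner's cost at $1,825 + $70 = $1,895 before any cap.
Year-to-date out-of-pocket becomes $375 + $1,895 = $2,270, still under the $12,300 maximum, so no cap applies.
Insurer pays the balance: $2,175 − $1,895 = $280.

$280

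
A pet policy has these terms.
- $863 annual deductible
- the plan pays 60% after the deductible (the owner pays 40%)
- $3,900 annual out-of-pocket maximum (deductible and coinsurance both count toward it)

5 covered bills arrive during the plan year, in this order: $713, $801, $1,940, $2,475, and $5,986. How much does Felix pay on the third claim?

Bill 1, $713: fully absorbed by the deductible. Owner owes $713 (running OOP $713).
Bill 2, $801: $150 to deductible, leaving $651; owner's 40% is $260.40. Cost to owner: $410.40. OOP to date $1,123.40.
Bill 3, $1,940: deductible already satisfied, so owner's share is 40% × $1,940 = $776. Owner pays $776; OOP now $1,899.40.

$776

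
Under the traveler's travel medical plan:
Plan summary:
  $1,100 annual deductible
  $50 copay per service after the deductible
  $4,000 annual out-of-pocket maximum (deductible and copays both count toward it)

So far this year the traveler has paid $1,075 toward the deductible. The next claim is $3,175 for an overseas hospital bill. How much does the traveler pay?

$75

Remaining deductible: $1,100 − $1,075 = $25.
After the $25 deductible portion, $3,175 − $25 = $3,150 is subject to the copay.
Copay on this service: $50.
Traveler responsibility before any cap: $25 + $50 = $75.
Cumulative spending $1,075 + $75 = $1,150 stays under the $4,000 maximum.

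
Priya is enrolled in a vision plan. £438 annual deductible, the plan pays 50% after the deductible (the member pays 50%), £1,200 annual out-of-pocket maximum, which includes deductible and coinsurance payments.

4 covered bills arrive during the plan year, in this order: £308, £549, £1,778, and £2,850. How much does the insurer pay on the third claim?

Bill 1, £308: fully absorbed by the deductible. Cost to member: £308. OOP to date £308. Plan pays £308 − £308 = £0.
Bill 2, £549: £130 finishes the deductible; £419 goes to coinsurance; member's 50% is £209.50. Member pays £339.50; OOP now £647.50. Plan pays £549 − £339.50 = £209.50.
Bill 3, £1,778: deductible already satisfied, so member's share is 50% × £1,778 = £889. That would push OOP to £1,536.50, over the £1,200 cap, so member pays £1,200 − £647.50 = £552.50. Insurer: £1,778 − £552.50 = £1,225.50.

£1,225.50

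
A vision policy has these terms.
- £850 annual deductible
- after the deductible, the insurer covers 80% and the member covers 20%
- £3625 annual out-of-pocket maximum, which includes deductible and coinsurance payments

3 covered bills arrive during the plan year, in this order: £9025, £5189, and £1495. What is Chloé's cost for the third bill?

£102.20

Claim 1 (£9025): deductible takes £850, £8175 remains; 20% of £8175 = £1635. Cost to member: £2485. OOP to date £2485.
Claim 2 (£5189): 20% coinsurance on £5189 = £1037.80. Member pays £1037.80; OOP now £3522.80.
Claim 3 (£1495): deductible met; 20% of £1495 = £299. That would push OOP to £3821.80, over the £3625 cap, so member pays £3625 − £3522.80 = £102.20.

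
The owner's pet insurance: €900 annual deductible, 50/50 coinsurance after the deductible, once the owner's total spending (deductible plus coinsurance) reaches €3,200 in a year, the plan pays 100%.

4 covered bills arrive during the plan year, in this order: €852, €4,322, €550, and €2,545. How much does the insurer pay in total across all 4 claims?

€5,069

#1 (€852): entire amount goes to the deductible. Owner pays €852; OOP now €852. Insurer: €852 − €852 = €0.
#2 (€4,322): deductible takes €48, €4,274 remains; coinsurance €4,274 × 50% = €2,137. Owner pays €2,185; OOP now €3,037. Insurer: €4,322 − €2,185 = €2,137.
#3 (€550): deductible already satisfied, so owner's share is 50% × €550 = €275. That would push OOP to €3,312, over the €3,200 cap, so owner pays €3,200 − €3,037 = €163. Insurer: €550 − €163 = €387.
#4 (€2,545): deductible already satisfied, so owner's share is 50% × €2,545 = €1,272.50. Adding that to €3,200 gives €4,472.50, past the €3,200 cap; owner pays only €3,200 − €3,200 = €0. Insurer: €2,545 − €0 = €2,545.
Insurer total: €0 + €2,137 + €387 + €2,545 = €5,069.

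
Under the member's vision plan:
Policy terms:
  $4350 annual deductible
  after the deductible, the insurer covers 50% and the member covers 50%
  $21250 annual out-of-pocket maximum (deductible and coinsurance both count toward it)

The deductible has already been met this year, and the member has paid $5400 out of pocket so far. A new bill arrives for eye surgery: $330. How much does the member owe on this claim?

$165

With the deductible met, the entire $330 is subject to coinsurance.
50% of $330 = $165 falls to the member.
Cumulative spending $5400 + $165 = $5565 stays under the $21250 maximum.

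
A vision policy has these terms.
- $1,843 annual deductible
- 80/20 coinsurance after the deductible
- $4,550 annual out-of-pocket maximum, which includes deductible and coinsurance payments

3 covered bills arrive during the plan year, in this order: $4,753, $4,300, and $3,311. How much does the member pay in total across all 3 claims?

Claim 1 — $4,753: $1,843 finishes the deductible; $2,910 goes to coinsurance; member's 20% is $582. Cost to member: $2,425. OOP to date $2,425.
Claim 2 — $4,300: deductible met; 20% of $4,300 = $860. Cost to member: $860. OOP to date $3,285.
Claim 3 — $3,311: 20% coinsurance on $3,311 = $662.20. Member pays $662.20; OOP now $3,947.20.
Total paid by the member: $2,425 + $860 + $662.20 = $3,947.20.

$3,947.20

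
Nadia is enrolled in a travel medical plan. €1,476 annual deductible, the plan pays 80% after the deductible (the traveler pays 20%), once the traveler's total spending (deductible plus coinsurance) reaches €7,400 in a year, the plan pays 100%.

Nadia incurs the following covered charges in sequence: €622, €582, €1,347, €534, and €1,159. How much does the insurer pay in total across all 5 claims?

€2,214.40

#1 (€622): fully absorbed by the deductible. Cost to traveler: €622. OOP to date €622. Insurer: €622 − €622 = €0.
#2 (€582): all of it applies to the deductible. Traveler pays €582; OOP now €1,204. Insurer: €582 − €582 = €0.
#3 (€1,347): €272 to deductible, leaving €1,075; traveler's 20% is €215. Traveler owes €487 (running OOP €1,691). Insurer: €1,347 − €487 = €860.
#4 (€534): deductible already satisfied, so traveler's share is 20% × €534 = €106.80. Traveler owes €106.80 (running OOP €1,797.80). Plan pays €534 − €106.80 = €427.20.
#5 (€1,159): deductible met; 20% of €1,159 = €231.80. Cost to traveler: €231.80. OOP to date €2,029.60. Insurer: €1,159 − €231.80 = €927.20.
Insurer total: €0 + €0 + €860 + €427.20 + €927.20 = €2,214.40.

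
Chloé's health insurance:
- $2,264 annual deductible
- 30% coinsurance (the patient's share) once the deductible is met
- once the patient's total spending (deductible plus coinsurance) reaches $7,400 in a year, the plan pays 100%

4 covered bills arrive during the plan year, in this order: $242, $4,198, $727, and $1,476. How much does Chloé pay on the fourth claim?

Claim 1 ($242): entire amount goes to the deductible. Patient pays $242; OOP now $242.
Claim 2 ($4,198): deductible takes $2,022, $2,176 remains; coinsurance $2,176 × 30% = $652.80. Patient owes $2,674.80 (running OOP $2,916.80).
Claim 3 ($727): 30% coinsurance on $727 = $218.10. Patient pays $218.10; OOP now $3,134.90.
Claim 4 ($1,476): 30% coinsurance on $1,476 = $442.80. Patient owes $442.80 (running OOP $3,577.70).

$442.80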